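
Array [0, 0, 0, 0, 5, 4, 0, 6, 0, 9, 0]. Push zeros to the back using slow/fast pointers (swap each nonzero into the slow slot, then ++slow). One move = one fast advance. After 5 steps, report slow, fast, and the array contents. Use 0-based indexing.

slow=1, fast=5, a=[5, 0, 0, 0, 0, 4, 0, 6, 0, 9, 0]

(s=0,f=0) a[fast]=0 → fast++
(s=0,f=1) a[fast]=0 → fast++
(s=0,f=2) a[fast]=0 → fast++
(s=0,f=3) a[fast]=0 → fast++
(s=0,f=4) a[fast]=5≠0 swap→a[0]=5 → slow++,fast++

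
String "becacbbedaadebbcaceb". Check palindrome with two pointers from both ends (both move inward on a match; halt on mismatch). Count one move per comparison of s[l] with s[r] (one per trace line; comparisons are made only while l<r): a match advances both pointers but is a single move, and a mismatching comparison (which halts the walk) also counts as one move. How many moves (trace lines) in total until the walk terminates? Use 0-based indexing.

10 moves

l=0 r=19: 'b'=='b', l++,r--
l=1 r=18: 'e'=='e', l++,r--
l=2 r=17: 'c'=='c', l++,r--
l=3 r=16: 'a'=='a', l++,r--
l=4 r=15: 'c'=='c', l++,r--
l=5 r=14: 'b'=='b', l++,r--
l=6 r=13: 'b'=='b', l++,r--
l=7 r=12: 'e'=='e', l++,r--
l=8 r=11: 'd'=='d', l++,r--
l=9 r=10: 'a'=='a', l++,r--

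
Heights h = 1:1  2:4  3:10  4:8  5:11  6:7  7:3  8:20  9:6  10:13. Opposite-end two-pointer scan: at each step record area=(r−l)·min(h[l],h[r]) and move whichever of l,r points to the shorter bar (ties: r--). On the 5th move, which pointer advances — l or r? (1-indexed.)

[1,10] min(1,13)*9=9 best=9 * → l++
[2,10] min(4,13)*8=32 best=32 * → l++
[3,10] min(10,13)*7=70 best=70 * → l++
[4,10] min(8,13)*6=48 best=70 → l++
[5,10] min(11,13)*5=55 best=70 → l++

l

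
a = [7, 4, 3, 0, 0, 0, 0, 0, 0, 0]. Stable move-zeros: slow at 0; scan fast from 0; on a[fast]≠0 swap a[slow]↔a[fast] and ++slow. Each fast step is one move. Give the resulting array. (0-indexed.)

[7, 4, 3, 0, 0, 0, 0, 0, 0, 0]

(s=0,f=0) a[fast]=7≠0 swap→a[0]=7 → slow++,fast++
(s=1,f=1) a[fast]=4≠0 swap→a[1]=4 → slow++,fast++
(s=2,f=2) a[fast]=3≠0 swap→a[2]=3 → slow++,fast++
(s=3,f=3) a[fast]=0 → fast++
(s=3,f=4) a[fast]=0 → fast++
(s=3,f=5) a[fast]=0 → fast++
(s=3,f=6) a[fast]=0 → fast++
(s=3,f=7) a[fast]=0 → fast++
(s=3,f=8) a[fast]=0 → fast++
(s=3,f=9) a[fast]=0 → fast++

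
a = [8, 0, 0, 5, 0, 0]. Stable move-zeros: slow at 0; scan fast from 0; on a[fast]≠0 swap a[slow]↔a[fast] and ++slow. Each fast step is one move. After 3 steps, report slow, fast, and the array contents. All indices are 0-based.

(s=0,f=0) a[fast]=8≠0 swap→a[0]=8 → slow++,fast++
(s=1,f=1) a[fast]=0 → fast++
(s=1,f=2) a[fast]=0 → fast++

slow=1, fast=3, a=[8, 0, 0, 5, 0, 0]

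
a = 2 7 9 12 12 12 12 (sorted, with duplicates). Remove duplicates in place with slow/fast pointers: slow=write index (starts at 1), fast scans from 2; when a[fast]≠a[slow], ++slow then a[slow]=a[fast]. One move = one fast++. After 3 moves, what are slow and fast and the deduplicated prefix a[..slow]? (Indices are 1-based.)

slow=1 fast=2: a[fast]=7≠a[slow]=2 write a[2]=7, slow++,fast++
slow=2 fast=3: a[fast]=9≠a[slow]=7 write a[3]=9, slow++,fast++
slow=3 fast=4: a[fast]=12≠a[slow]=9 write a[4]=12, slow++,fast++

slow=4, fast=5, prefix=[2, 7, 9, 12]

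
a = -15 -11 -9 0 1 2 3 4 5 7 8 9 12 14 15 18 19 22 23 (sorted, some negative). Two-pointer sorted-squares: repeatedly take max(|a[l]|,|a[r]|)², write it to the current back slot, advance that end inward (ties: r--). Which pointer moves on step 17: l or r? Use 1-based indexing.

[1,19] |-15|<=|23| out[19]=529 → r--
[1,18] |-15|<=|22| out[18]=484 → r--
[1,17] |-15|<=|19| out[17]=361 → r--
[1,16] |-15|<=|18| out[16]=324 → r--
[1,15] |-15|<=|15| out[15]=225 → r--
[1,14] |-15|>|14| out[14]=225 → l++
[2,14] |-11|<=|14| out[13]=196 → r--
[2,13] |-11|<=|12| out[12]=144 → r--
[2,12] |-11|>|9| out[11]=121 → l++
[3,12] |-9|<=|9| out[10]=81 → r--
[3,11] |-9|>|8| out[9]=81 → l++
[4,11] |0|<=|8| out[8]=64 → r--
[4,10] |0|<=|7| out[7]=49 → r--
[4,9] |0|<=|5| out[6]=25 → r--
[4,8] |0|<=|4| out[5]=16 → r--
[4,7] |0|<=|3| out[4]=9 → r--
[4,6] |0|<=|2| out[3]=4 → r--

r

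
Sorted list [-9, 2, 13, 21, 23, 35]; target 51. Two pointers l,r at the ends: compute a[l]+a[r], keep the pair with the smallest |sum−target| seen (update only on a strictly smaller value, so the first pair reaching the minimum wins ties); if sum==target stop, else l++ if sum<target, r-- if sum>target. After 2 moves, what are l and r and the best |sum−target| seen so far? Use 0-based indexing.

l=2, r=5, best |Δ|=14

l=0 r=5: -9+35=26 d=25 *, l++
l=1 r=5: 2+35=37 d=14 *, l++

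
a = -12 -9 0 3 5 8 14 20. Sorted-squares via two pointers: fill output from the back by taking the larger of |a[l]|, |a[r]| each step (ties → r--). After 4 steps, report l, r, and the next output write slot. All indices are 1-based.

l=3, r=6, next write slot=4

[1,8] |-12|<=|20| out[8]=400 → r--
[1,7] |-12|<=|14| out[7]=196 → r--
[1,6] |-12|>|8| out[6]=144 → l++
[2,6] |-9|>|8| out[5]=81 → l++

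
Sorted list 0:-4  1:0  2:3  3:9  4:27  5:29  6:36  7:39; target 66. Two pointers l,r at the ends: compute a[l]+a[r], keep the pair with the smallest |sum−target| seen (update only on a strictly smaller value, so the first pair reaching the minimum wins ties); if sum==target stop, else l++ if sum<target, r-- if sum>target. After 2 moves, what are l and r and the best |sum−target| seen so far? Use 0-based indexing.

[0,7] -4+39=35 d=31 * → l++
[1,7] 0+39=39 d=27 * → l++

l=2, r=7, best |Δ|=27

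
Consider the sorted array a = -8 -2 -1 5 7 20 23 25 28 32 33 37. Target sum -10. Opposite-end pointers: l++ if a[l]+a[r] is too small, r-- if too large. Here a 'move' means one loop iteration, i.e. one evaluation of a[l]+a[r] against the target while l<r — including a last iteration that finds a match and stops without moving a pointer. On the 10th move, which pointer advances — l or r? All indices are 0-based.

l=0 r=11: -8+37=29 >-10, r--
l=0 r=10: -8+33=25 >-10, r--
l=0 r=9: -8+32=24 >-10, r--
l=0 r=8: -8+28=20 >-10, r--
l=0 r=7: -8+25=17 >-10, r--
l=0 r=6: -8+23=15 >-10, r--
l=0 r=5: -8+20=12 >-10, r--
l=0 r=4: -8+7=-1 >-10, r--
l=0 r=3: -8+5=-3 >-10, r--
l=0 r=2: -8+-1=-9 >-10, r--

r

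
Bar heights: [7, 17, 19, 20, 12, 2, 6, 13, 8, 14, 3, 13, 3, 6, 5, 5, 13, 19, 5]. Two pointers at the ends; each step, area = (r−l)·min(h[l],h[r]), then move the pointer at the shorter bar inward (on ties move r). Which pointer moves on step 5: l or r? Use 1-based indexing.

l=1 r=19: min(7,5)*18=90 best=90 *, r--
l=1 r=18: min(7,19)*17=119 best=119 *, l++
l=2 r=18: min(17,19)*16=272 best=272 *, l++
l=3 r=18: min(19,19)*15=285 best=285 *, r--
l=3 r=17: min(19,13)*14=182 best=285, r--

r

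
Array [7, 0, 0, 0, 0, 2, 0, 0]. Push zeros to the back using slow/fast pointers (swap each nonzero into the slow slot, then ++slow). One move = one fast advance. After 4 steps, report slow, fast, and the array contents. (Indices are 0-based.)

slow=1, fast=4, a=[7, 0, 0, 0, 0, 2, 0, 0]

slow=0 fast=0: a[fast]=7≠0 swap→a[0]=7, slow++,fast++
slow=1 fast=1: a[fast]=0, fast++
slow=1 fast=2: a[fast]=0, fast++
slow=1 fast=3: a[fast]=0, fast++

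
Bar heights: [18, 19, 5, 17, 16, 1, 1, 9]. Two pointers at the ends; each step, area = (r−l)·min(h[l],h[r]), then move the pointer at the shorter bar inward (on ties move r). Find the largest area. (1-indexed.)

max area = 64

[1,8] min(18,9)*7=63 best=63 * → r--
[1,7] min(18,1)*6=6 best=63 → r--
[1,6] min(18,1)*5=5 best=63 → r--
[1,5] min(18,16)*4=64 best=64 * → r--
[1,4] min(18,17)*3=51 best=64 → r--
[1,3] min(18,5)*2=10 best=64 → r--
[1,2] min(18,19)*1=18 best=64 → l++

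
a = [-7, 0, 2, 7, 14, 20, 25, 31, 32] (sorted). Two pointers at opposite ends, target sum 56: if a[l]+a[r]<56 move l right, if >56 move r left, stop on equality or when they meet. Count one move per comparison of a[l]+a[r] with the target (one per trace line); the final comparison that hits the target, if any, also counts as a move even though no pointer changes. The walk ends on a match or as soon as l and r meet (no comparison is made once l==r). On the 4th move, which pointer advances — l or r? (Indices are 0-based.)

[0,8] -7+32=25 <56 → l++
[1,8] 0+32=32 <56 → l++
[2,8] 2+32=34 <56 → l++
[3,8] 7+32=39 <56 → l++

l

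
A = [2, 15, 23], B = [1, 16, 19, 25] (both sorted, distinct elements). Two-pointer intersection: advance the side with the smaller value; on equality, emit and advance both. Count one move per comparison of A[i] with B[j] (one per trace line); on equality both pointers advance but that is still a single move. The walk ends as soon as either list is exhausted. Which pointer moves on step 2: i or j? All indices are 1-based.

[i=1,j=1] 2>1 → j++
[i=1,j=2] 2<16 → i++

i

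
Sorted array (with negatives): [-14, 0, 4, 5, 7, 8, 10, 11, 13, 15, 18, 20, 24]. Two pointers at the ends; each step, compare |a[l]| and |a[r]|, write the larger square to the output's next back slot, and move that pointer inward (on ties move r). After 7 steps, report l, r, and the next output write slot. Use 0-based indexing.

l=1, r=6, next write slot=5

[0,12] |-14|<=|24| out[12]=576 → r--
[0,11] |-14|<=|20| out[11]=400 → r--
[0,10] |-14|<=|18| out[10]=324 → r--
[0,9] |-14|<=|15| out[9]=225 → r--
[0,8] |-14|>|13| out[8]=196 → l++
[1,8] |0|<=|13| out[7]=169 → r--
[1,7] |0|<=|11| out[6]=121 → r--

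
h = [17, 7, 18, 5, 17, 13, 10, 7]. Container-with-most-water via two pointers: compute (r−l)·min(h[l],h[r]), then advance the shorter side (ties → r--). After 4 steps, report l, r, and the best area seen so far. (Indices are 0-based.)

l=0, r=3, best area=68

[0,7] min(17,7)*7=49 best=49 * → r--
[0,6] min(17,10)*6=60 best=60 * → r--
[0,5] min(17,13)*5=65 best=65 * → r--
[0,4] min(17,17)*4=68 best=68 * → r--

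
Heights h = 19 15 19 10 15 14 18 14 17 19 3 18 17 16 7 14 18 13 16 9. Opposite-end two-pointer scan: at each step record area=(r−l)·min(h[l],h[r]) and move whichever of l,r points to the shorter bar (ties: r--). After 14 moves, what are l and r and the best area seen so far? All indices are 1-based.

[1,20] min(19,9)*19=171 best=171 * → r--
[1,19] min(19,16)*18=288 best=288 * → r--
[1,18] min(19,13)*17=221 best=288 → r--
[1,17] min(19,18)*16=288 best=288 → r--
[1,16] min(19,14)*15=210 best=288 → r--
[1,15] min(19,7)*14=98 best=288 → r--
[1,14] min(19,16)*13=208 best=288 → r--
[1,13] min(19,17)*12=204 best=288 → r--
[1,12] min(19,18)*11=198 best=288 → r--
[1,11] min(19,3)*10=30 best=288 → r--
[1,10] min(19,19)*9=171 best=288 → r--
[1,9] min(19,17)*8=136 best=288 → r--
[1,8] min(19,14)*7=98 best=288 → r--
[1,7] min(19,18)*6=108 best=288 → r--

l=1, r=6, best area=288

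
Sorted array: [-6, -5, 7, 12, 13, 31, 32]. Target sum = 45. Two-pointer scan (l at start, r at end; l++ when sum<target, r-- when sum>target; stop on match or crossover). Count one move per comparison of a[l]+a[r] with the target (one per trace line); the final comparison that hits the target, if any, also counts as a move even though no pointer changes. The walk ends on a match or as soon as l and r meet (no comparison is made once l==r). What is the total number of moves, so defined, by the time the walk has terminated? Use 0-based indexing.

l=0 r=6: -6+32=26 <45, l++
l=1 r=6: -5+32=27 <45, l++
l=2 r=6: 7+32=39 <45, l++
l=3 r=6: 12+32=44 <45, l++
l=4 r=6: 13+32=45, found

5 moves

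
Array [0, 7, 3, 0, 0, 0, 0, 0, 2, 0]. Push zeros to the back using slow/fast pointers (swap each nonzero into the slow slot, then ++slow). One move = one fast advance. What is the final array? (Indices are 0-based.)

[7, 3, 2, 0, 0, 0, 0, 0, 0, 0]

(s=0,f=0) a[fast]=0 → fast++
(s=0,f=1) a[fast]=7≠0 swap→a[0]=7 → slow++,fast++
(s=1,f=2) a[fast]=3≠0 swap→a[1]=3 → slow++,fast++
(s=2,f=3) a[fast]=0 → fast++
(s=2,f=4) a[fast]=0 → fast++
(s=2,f=5) a[fast]=0 → fast++
(s=2,f=6) a[fast]=0 → fast++
(s=2,f=7) a[fast]=0 → fast++
(s=2,f=8) a[fast]=2≠0 swap→a[2]=2 → slow++,fast++
(s=3,f=9) a[fast]=0 → fast++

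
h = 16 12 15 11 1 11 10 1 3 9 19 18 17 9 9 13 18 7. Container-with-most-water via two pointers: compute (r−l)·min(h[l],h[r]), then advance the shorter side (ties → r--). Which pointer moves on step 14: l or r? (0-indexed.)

r

[0,17] min(16,7)*17=119 best=119 * → r--
[0,16] min(16,18)*16=256 best=256 * → l++
[1,16] min(12,18)*15=180 best=256 → l++
[2,16] min(15,18)*14=210 best=256 → l++
[3,16] min(11,18)*13=143 best=256 → l++
[4,16] min(1,18)*12=12 best=256 → l++
[5,16] min(11,18)*11=121 best=256 → l++
[6,16] min(10,18)*10=100 best=256 → l++
[7,16] min(1,18)*9=9 best=256 → l++
[8,16] min(3,18)*8=24 best=256 → l++
[9,16] min(9,18)*7=63 best=256 → l++
[10,16] min(19,18)*6=108 best=256 → r--
[10,15] min(19,13)*5=65 best=256 → r--
[10,14] min(19,9)*4=36 best=256 → r--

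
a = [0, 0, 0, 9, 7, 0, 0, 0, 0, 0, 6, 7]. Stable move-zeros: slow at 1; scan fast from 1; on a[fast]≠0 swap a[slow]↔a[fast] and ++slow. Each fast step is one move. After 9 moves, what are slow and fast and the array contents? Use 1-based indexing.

slow=3, fast=10, a=[9, 7, 0, 0, 0, 0, 0, 0, 0, 0, 6, 7]

slow=1 fast=1: a[fast]=0, fast++
slow=1 fast=2: a[fast]=0, fast++
slow=1 fast=3: a[fast]=0, fast++
slow=1 fast=4: a[fast]=9≠0 swap→a[1]=9, slow++,fast++
slow=2 fast=5: a[fast]=7≠0 swap→a[2]=7, slow++,fast++
slow=3 fast=6: a[fast]=0, fast++
slow=3 fast=7: a[fast]=0, fast++
slow=3 fast=8: a[fast]=0, fast++
slow=3 fast=9: a[fast]=0, fast++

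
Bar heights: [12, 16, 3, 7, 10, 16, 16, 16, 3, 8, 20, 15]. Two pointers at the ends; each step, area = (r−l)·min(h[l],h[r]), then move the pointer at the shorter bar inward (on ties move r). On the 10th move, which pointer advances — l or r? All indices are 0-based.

[0,11] min(12,15)*11=132 best=132 * → l++
[1,11] min(16,15)*10=150 best=150 * → r--
[1,10] min(16,20)*9=144 best=150 → l++
[2,10] min(3,20)*8=24 best=150 → l++
[3,10] min(7,20)*7=49 best=150 → l++
[4,10] min(10,20)*6=60 best=150 → l++
[5,10] min(16,20)*5=80 best=150 → l++
[6,10] min(16,20)*4=64 best=150 → l++
[7,10] min(16,20)*3=48 best=150 → l++
[8,10] min(3,20)*2=6 best=150 → l++

l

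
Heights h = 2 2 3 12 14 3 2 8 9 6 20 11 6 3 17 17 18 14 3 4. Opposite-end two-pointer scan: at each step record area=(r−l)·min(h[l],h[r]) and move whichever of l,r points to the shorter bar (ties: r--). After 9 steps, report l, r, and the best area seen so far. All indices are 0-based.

[0,19] min(2,4)*19=38 best=38 * → l++
[1,19] min(2,4)*18=36 best=38 → l++
[2,19] min(3,4)*17=51 best=51 * → l++
[3,19] min(12,4)*16=64 best=64 * → r--
[3,18] min(12,3)*15=45 best=64 → r--
[3,17] min(12,14)*14=168 best=168 * → l++
[4,17] min(14,14)*13=182 best=182 * → r--
[4,16] min(14,18)*12=168 best=182 → l++
[5,16] min(3,18)*11=33 best=182 → l++

l=6, r=16, best area=182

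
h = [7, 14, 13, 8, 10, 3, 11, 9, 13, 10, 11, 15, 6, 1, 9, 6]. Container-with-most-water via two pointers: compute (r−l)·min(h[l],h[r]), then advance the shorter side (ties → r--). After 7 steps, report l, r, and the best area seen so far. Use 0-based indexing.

l=3, r=11, best area=140

l=0 r=15: min(7,6)*15=90 best=90 *, r--
l=0 r=14: min(7,9)*14=98 best=98 *, l++
l=1 r=14: min(14,9)*13=117 best=117 *, r--
l=1 r=13: min(14,1)*12=12 best=117, r--
l=1 r=12: min(14,6)*11=66 best=117, r--
l=1 r=11: min(14,15)*10=140 best=140 *, l++
l=2 r=11: min(13,15)*9=117 best=140, l++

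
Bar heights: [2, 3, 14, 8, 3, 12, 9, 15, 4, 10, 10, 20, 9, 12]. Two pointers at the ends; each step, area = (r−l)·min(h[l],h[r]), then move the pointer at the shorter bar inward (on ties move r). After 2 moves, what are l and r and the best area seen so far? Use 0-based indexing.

[0,13] min(2,12)*13=26 best=26 * → l++
[1,13] min(3,12)*12=36 best=36 * → l++

l=2, r=13, best area=36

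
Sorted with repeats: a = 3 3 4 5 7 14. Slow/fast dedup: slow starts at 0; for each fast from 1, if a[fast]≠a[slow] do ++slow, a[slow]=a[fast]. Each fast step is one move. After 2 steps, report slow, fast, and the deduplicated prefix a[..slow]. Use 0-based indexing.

slow=0 fast=1: a[fast]=3=a[slow] dup, fast++
slow=0 fast=2: a[fast]=4≠a[slow]=3 write a[1]=4, slow++,fast++

slow=1, fast=3, prefix=[3, 4]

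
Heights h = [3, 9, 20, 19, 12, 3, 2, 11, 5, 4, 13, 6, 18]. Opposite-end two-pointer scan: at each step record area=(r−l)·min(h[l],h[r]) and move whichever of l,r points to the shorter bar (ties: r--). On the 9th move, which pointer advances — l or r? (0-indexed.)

r

[0,12] min(3,18)*12=36 best=36 * → l++
[1,12] min(9,18)*11=99 best=99 * → l++
[2,12] min(20,18)*10=180 best=180 * → r--
[2,11] min(20,6)*9=54 best=180 → r--
[2,10] min(20,13)*8=104 best=180 → r--
[2,9] min(20,4)*7=28 best=180 → r--
[2,8] min(20,5)*6=30 best=180 → r--
[2,7] min(20,11)*5=55 best=180 → r--
[2,6] min(20,2)*4=8 best=180 → r--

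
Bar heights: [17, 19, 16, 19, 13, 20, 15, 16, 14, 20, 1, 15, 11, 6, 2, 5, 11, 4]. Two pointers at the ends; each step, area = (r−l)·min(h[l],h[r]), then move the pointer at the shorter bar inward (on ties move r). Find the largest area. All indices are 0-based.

max area = 176

[0,17] min(17,4)*17=68 best=68 * → r--
[0,16] min(17,11)*16=176 best=176 * → r--
[0,15] min(17,5)*15=75 best=176 → r--
[0,14] min(17,2)*14=28 best=176 → r--
[0,13] min(17,6)*13=78 best=176 → r--
[0,12] min(17,11)*12=132 best=176 → r--
[0,11] min(17,15)*11=165 best=176 → r--
[0,10] min(17,1)*10=10 best=176 → r--
[0,9] min(17,20)*9=153 best=176 → l++
[1,9] min(19,20)*8=152 best=176 → l++
[2,9] min(16,20)*7=112 best=176 → l++
[3,9] min(19,20)*6=114 best=176 → l++
[4,9] min(13,20)*5=65 best=176 → l++
[5,9] min(20,20)*4=80 best=176 → r--
[5,8] min(20,14)*3=42 best=176 → r--
[5,7] min(20,16)*2=32 best=176 → r--
[5,6] min(20,15)*1=15 best=176 → r--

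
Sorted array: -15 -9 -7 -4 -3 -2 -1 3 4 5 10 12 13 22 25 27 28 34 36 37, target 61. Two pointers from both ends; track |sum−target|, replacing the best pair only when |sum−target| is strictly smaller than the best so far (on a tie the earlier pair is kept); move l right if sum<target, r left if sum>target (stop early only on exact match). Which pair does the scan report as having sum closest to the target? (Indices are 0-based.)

l=0 r=19: -15+37=22 d=39 *, l++
l=1 r=19: -9+37=28 d=33 *, l++
l=2 r=19: -7+37=30 d=31 *, l++
l=3 r=19: -4+37=33 d=28 *, l++
l=4 r=19: -3+37=34 d=27 *, l++
l=5 r=19: -2+37=35 d=26 *, l++
l=6 r=19: -1+37=36 d=25 *, l++
l=7 r=19: 3+37=40 d=21 *, l++
l=8 r=19: 4+37=41 d=20 *, l++
l=9 r=19: 5+37=42 d=19 *, l++
l=10 r=19: 10+37=47 d=14 *, l++
l=11 r=19: 12+37=49 d=12 *, l++
l=12 r=19: 13+37=50 d=11 *, l++
l=13 r=19: 22+37=59 d=2 *, l++
l=14 r=19: 25+37=62 d=1 *, r--
l=14 r=18: 25+36=61 d=0 *, stop

pair (25, 36) with sum 61 (|Δ|=0)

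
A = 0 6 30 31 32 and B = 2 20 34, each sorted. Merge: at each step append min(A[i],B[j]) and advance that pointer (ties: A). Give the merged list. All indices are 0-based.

i=0 j=0: A[i]=0<=B[j]=2 take 0, i++
i=1 j=0: A[i]=6>B[j]=2 take 2, j++
i=1 j=1: A[i]=6<=B[j]=20 take 6, i++
i=2 j=1: A[i]=30>B[j]=20 take 20, j++
i=2 j=2: A[i]=30<=B[j]=34 take 30, i++
i=3 j=2: A[i]=31<=B[j]=34 take 31, i++
i=4 j=2: A[i]=32<=B[j]=34 take 32, i++
i=5 j=2: A done, take B[j]=34, j++

[0, 2, 6, 20, 30, 31, 32, 34]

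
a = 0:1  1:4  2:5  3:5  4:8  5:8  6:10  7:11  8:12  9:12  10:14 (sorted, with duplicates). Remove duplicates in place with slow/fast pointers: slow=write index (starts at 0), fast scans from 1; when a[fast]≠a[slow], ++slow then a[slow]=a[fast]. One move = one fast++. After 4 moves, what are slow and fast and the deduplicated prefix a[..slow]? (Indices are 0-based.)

(s=0,f=1) a[fast]=4≠a[slow]=1 write a[1]=4 → slow++,fast++
(s=1,f=2) a[fast]=5≠a[slow]=4 write a[2]=5 → slow++,fast++
(s=2,f=3) a[fast]=5=a[slow] dup → fast++
(s=2,f=4) a[fast]=8≠a[slow]=5 write a[3]=8 → slow++,fast++

slow=3, fast=5, prefix=[1, 4, 5, 8]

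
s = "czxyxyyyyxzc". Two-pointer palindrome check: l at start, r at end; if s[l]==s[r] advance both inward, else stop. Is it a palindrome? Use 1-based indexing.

not a palindrome (mismatch at 5,8)

[1,12] 'c'=='c' → l++,r--
[2,11] 'z'=='z' → l++,r--
[3,10] 'x'=='x' → l++,r--
[4,9] 'y'=='y' → l++,r--
[5,8] 'x'!='y' → stop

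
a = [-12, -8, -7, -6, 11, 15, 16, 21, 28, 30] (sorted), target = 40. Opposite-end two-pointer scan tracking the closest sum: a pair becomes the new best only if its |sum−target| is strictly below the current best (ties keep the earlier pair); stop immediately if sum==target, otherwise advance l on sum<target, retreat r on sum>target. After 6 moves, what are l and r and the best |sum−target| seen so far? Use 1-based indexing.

l=6, r=9, best |Δ|=1

l=1 r=10: -12+30=18 d=22 *, l++
l=2 r=10: -8+30=22 d=18 *, l++
l=3 r=10: -7+30=23 d=17 *, l++
l=4 r=10: -6+30=24 d=16 *, l++
l=5 r=10: 11+30=41 d=1 *, r--
l=5 r=9: 11+28=39 d=1, l++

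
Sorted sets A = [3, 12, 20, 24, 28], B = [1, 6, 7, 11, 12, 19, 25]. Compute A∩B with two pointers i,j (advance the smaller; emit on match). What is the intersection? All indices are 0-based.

intersection = [12]

i=0 j=0: 3>1, j++
i=0 j=1: 3<6, i++
i=1 j=1: 12>6, j++
i=1 j=2: 12>7, j++
i=1 j=3: 12>11, j++
i=1 j=4: 12==12 emit, i++,j++
i=2 j=5: 20>19, j++
i=2 j=6: 20<25, i++
i=3 j=6: 24<25, i++
i=4 j=6: 28>25, j++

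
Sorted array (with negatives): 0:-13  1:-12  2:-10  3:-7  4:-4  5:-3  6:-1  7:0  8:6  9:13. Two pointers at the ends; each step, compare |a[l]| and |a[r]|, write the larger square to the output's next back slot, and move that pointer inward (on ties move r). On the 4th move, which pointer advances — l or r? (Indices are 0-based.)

l

l=0 r=9: |-13|<=|13| out[9]=169, r--
l=0 r=8: |-13|>|6| out[8]=169, l++
l=1 r=8: |-12|>|6| out[7]=144, l++
l=2 r=8: |-10|>|6| out[6]=100, l++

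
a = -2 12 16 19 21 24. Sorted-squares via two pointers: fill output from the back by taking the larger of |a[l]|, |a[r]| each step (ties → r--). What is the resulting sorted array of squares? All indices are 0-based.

[0,5] |-2|<=|24| out[5]=576 → r--
[0,4] |-2|<=|21| out[4]=441 → r--
[0,3] |-2|<=|19| out[3]=361 → r--
[0,2] |-2|<=|16| out[2]=256 → r--
[0,1] |-2|<=|12| out[1]=144 → r--
[0,0] |-2|<=|-2| out[0]=4 → r--

[4, 144, 256, 361, 441, 576]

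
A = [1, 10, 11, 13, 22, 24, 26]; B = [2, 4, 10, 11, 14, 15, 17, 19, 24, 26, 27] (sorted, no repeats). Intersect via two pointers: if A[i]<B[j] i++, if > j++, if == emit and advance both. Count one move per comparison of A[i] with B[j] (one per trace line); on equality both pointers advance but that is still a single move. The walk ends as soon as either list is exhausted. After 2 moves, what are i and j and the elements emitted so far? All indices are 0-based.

[i=0,j=0] 1<2 → i++
[i=1,j=0] 10>2 → j++

i=1, j=1, emitted=[]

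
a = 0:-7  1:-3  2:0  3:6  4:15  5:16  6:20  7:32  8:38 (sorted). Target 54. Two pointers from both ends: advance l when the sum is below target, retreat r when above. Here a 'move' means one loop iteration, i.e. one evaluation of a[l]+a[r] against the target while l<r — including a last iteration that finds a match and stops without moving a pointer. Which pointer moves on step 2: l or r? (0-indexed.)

[0,8] -7+38=31 <54 → l++
[1,8] -3+38=35 <54 → l++

l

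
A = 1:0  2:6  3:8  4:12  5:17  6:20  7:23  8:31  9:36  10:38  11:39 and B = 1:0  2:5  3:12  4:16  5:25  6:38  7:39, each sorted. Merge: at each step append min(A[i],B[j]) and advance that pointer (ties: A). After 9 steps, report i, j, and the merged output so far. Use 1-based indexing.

i=6, j=5, merged so far=[0, 0, 5, 6, 8, 12, 12, 16, 17]

[i=1,j=1] A[i]=0<=B[j]=0 take 0 → i++
[i=2,j=1] A[i]=6>B[j]=0 take 0 → j++
[i=2,j=2] A[i]=6>B[j]=5 take 5 → j++
[i=2,j=3] A[i]=6<=B[j]=12 take 6 → i++
[i=3,j=3] A[i]=8<=B[j]=12 take 8 → i++
[i=4,j=3] A[i]=12<=B[j]=12 take 12 → i++
[i=5,j=3] A[i]=17>B[j]=12 take 12 → j++
[i=5,j=4] A[i]=17>B[j]=16 take 16 → j++
[i=5,j=5] A[i]=17<=B[j]=25 take 17 → i++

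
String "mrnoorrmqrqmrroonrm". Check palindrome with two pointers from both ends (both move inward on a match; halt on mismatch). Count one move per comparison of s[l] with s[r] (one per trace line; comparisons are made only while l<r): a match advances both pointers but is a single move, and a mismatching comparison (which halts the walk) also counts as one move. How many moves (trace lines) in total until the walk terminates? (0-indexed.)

9 moves

[0,18] 'm'=='m' → l++,r--
[1,17] 'r'=='r' → l++,r--
[2,16] 'n'=='n' → l++,r--
[3,15] 'o'=='o' → l++,r--
[4,14] 'o'=='o' → l++,r--
[5,13] 'r'=='r' → l++,r--
[6,12] 'r'=='r' → l++,r--
[7,11] 'm'=='m' → l++,r--
[8,10] 'q'=='q' → l++,r--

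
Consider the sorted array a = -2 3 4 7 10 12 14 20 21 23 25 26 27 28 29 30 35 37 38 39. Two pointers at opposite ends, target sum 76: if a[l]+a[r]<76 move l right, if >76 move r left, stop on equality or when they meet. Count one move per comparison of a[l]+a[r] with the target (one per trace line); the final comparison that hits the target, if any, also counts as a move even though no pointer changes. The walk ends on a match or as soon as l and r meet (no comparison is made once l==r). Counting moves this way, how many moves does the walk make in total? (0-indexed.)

[0,19] -2+39=37 <76 → l++
[1,19] 3+39=42 <76 → l++
[2,19] 4+39=43 <76 → l++
[3,19] 7+39=46 <76 → l++
[4,19] 10+39=49 <76 → l++
[5,19] 12+39=51 <76 → l++
[6,19] 14+39=53 <76 → l++
[7,19] 20+39=59 <76 → l++
[8,19] 21+39=60 <76 → l++
[9,19] 23+39=62 <76 → l++
[10,19] 25+39=64 <76 → l++
[11,19] 26+39=65 <76 → l++
[12,19] 27+39=66 <76 → l++
[13,19] 28+39=67 <76 → l++
[14,19] 29+39=68 <76 → l++
[15,19] 30+39=69 <76 → l++
[16,19] 35+39=74 <76 → l++
[17,19] 37+39=76 → found

18 moves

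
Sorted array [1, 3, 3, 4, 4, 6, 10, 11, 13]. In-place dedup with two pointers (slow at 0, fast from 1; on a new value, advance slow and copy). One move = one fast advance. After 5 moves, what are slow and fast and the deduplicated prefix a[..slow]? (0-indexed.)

slow=3, fast=6, prefix=[1, 3, 4, 6]

(s=0,f=1) a[fast]=3≠a[slow]=1 write a[1]=3 → slow++,fast++
(s=1,f=2) a[fast]=3=a[slow] dup → fast++
(s=1,f=3) a[fast]=4≠a[slow]=3 write a[2]=4 → slow++,fast++
(s=2,f=4) a[fast]=4=a[slow] dup → fast++
(s=2,f=5) a[fast]=6≠a[slow]=4 write a[3]=6 → slow++,fast++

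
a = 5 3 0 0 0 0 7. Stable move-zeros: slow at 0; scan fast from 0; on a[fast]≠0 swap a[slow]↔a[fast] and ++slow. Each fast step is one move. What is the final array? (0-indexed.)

[5, 3, 7, 0, 0, 0, 0]

(s=0,f=0) a[fast]=5≠0 swap→a[0]=5 → slow++,fast++
(s=1,f=1) a[fast]=3≠0 swap→a[1]=3 → slow++,fast++
(s=2,f=2) a[fast]=0 → fast++
(s=2,f=3) a[fast]=0 → fast++
(s=2,f=4) a[fast]=0 → fast++
(s=2,f=5) a[fast]=0 → fast++
(s=2,f=6) a[fast]=7≠0 swap→a[2]=7 → slow++,fast++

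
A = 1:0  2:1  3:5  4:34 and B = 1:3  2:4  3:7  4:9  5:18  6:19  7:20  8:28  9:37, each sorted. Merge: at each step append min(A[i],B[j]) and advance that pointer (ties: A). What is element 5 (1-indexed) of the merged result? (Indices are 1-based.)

merged[5] = 5

i=1 j=1: A[i]=0<=B[j]=3 take 0, i++
i=2 j=1: A[i]=1<=B[j]=3 take 1, i++
i=3 j=1: A[i]=5>B[j]=3 take 3, j++
i=3 j=2: A[i]=5>B[j]=4 take 4, j++
i=3 j=3: A[i]=5<=B[j]=7 take 5, i++
i=4 j=3: A[i]=34>B[j]=7 take 7, j++
i=4 j=4: A[i]=34>B[j]=9 take 9, j++
i=4 j=5: A[i]=34>B[j]=18 take 18, j++
i=4 j=6: A[i]=34>B[j]=19 take 19, j++
i=4 j=7: A[i]=34>B[j]=20 take 20, j++
i=4 j=8: A[i]=34>B[j]=28 take 28, j++
i=4 j=9: A[i]=34<=B[j]=37 take 34, i++
i=5 j=9: A done, take B[j]=37, j++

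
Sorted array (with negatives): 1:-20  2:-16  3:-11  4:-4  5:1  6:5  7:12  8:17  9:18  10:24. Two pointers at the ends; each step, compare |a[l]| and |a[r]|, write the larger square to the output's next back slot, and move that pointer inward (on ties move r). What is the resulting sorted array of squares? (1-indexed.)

l=1 r=10: |-20|<=|24| out[10]=576, r--
l=1 r=9: |-20|>|18| out[9]=400, l++
l=2 r=9: |-16|<=|18| out[8]=324, r--
l=2 r=8: |-16|<=|17| out[7]=289, r--
l=2 r=7: |-16|>|12| out[6]=256, l++
l=3 r=7: |-11|<=|12| out[5]=144, r--
l=3 r=6: |-11|>|5| out[4]=121, l++
l=4 r=6: |-4|<=|5| out[3]=25, r--
l=4 r=5: |-4|>|1| out[2]=16, l++
l=5 r=5: |1|<=|1| out[1]=1, r--

[1, 16, 25, 121, 144, 256, 289, 324, 400, 576]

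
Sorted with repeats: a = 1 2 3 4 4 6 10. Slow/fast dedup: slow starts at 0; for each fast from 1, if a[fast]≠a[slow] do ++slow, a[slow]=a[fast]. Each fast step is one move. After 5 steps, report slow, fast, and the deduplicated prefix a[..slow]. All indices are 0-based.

slow=4, fast=6, prefix=[1, 2, 3, 4, 6]

slow=0 fast=1: a[fast]=2≠a[slow]=1 write a[1]=2, slow++,fast++
slow=1 fast=2: a[fast]=3≠a[slow]=2 write a[2]=3, slow++,fast++
slow=2 fast=3: a[fast]=4≠a[slow]=3 write a[3]=4, slow++,fast++
slow=3 fast=4: a[fast]=4=a[slow] dup, fast++
slow=3 fast=5: a[fast]=6≠a[slow]=4 write a[4]=6, slow++,fast++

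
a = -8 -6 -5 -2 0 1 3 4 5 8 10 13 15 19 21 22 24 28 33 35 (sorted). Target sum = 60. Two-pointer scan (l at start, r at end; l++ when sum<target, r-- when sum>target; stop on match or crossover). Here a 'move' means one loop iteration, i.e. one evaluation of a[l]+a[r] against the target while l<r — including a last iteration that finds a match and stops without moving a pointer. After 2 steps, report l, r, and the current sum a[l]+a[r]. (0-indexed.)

l=2, r=19, sum=30

l=0 r=19: -8+35=27 <60, l++
l=1 r=19: -6+35=29 <60, l++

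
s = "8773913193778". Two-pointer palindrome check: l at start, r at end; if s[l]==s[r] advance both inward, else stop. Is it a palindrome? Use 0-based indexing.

palindrome

[0,12] '8'=='8' → l++,r--
[1,11] '7'=='7' → l++,r--
[2,10] '7'=='7' → l++,r--
[3,9] '3'=='3' → l++,r--
[4,8] '9'=='9' → l++,r--
[5,7] '1'=='1' → l++,r--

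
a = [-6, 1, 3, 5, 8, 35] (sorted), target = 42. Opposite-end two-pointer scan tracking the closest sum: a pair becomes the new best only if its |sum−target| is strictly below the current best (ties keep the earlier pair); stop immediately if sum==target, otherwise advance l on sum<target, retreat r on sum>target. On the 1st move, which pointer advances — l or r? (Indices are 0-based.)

l=0 r=5: -6+35=29 d=13 *, l++

l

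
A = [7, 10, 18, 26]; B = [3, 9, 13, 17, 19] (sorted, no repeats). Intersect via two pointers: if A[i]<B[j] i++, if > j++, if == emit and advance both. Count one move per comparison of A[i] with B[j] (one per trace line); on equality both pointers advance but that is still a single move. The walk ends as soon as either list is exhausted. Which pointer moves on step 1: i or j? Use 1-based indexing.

i=1 j=1: 7>3, j++

j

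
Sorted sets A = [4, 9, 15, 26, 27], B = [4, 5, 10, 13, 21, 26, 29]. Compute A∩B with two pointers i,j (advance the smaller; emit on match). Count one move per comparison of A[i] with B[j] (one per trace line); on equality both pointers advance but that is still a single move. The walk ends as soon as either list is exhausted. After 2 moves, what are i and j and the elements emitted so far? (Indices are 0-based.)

[i=0,j=0] 4==4 emit → i++,j++
[i=1,j=1] 9>5 → j++

i=1, j=2, emitted=[4]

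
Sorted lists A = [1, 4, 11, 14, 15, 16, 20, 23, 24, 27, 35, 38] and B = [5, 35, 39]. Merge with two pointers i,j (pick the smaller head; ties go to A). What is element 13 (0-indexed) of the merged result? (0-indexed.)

merged[13] = 38

i=0 j=0: A[i]=1<=B[j]=5 take 1, i++
i=1 j=0: A[i]=4<=B[j]=5 take 4, i++
i=2 j=0: A[i]=11>B[j]=5 take 5, j++
i=2 j=1: A[i]=11<=B[j]=35 take 11, i++
i=3 j=1: A[i]=14<=B[j]=35 take 14, i++
i=4 j=1: A[i]=15<=B[j]=35 take 15, i++
i=5 j=1: A[i]=16<=B[j]=35 take 16, i++
i=6 j=1: A[i]=20<=B[j]=35 take 20, i++
i=7 j=1: A[i]=23<=B[j]=35 take 23, i++
i=8 j=1: A[i]=24<=B[j]=35 take 24, i++
i=9 j=1: A[i]=27<=B[j]=35 take 27, i++
i=10 j=1: A[i]=35<=B[j]=35 take 35, i++
i=11 j=1: A[i]=38>B[j]=35 take 35, j++
i=11 j=2: A[i]=38<=B[j]=39 take 38, i++
i=12 j=2: A done, take B[j]=39, j++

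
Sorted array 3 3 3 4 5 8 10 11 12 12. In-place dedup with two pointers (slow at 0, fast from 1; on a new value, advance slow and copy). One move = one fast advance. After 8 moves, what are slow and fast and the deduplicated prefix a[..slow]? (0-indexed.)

slow=6, fast=9, prefix=[3, 4, 5, 8, 10, 11, 12]

(s=0,f=1) a[fast]=3=a[slow] dup → fast++
(s=0,f=2) a[fast]=3=a[slow] dup → fast++
(s=0,f=3) a[fast]=4≠a[slow]=3 write a[1]=4 → slow++,fast++
(s=1,f=4) a[fast]=5≠a[slow]=4 write a[2]=5 → slow++,fast++
(s=2,f=5) a[fast]=8≠a[slow]=5 write a[3]=8 → slow++,fast++
(s=3,f=6) a[fast]=10≠a[slow]=8 write a[4]=10 → slow++,fast++
(s=4,f=7) a[fast]=11≠a[slow]=10 write a[5]=11 → slow++,fast++
(s=5,f=8) a[fast]=12≠a[slow]=11 write a[6]=12 → slow++,fast++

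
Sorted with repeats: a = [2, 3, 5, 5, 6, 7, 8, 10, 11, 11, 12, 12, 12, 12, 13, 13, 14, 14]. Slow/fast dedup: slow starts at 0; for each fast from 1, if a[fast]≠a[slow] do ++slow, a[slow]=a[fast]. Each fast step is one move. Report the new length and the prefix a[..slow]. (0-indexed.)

length 11; prefix = [2, 3, 5, 6, 7, 8, 10, 11, 12, 13, 14]

slow=0 fast=1: a[fast]=3≠a[slow]=2 write a[1]=3, slow++,fast++
slow=1 fast=2: a[fast]=5≠a[slow]=3 write a[2]=5, slow++,fast++
slow=2 fast=3: a[fast]=5=a[slow] dup, fast++
slow=2 fast=4: a[fast]=6≠a[slow]=5 write a[3]=6, slow++,fast++
slow=3 fast=5: a[fast]=7≠a[slow]=6 write a[4]=7, slow++,fast++
slow=4 fast=6: a[fast]=8≠a[slow]=7 write a[5]=8, slow++,fast++
slow=5 fast=7: a[fast]=10≠a[slow]=8 write a[6]=10, slow++,fast++
slow=6 fast=8: a[fast]=11≠a[slow]=10 write a[7]=11, slow++,fast++
slow=7 fast=9: a[fast]=11=a[slow] dup, fast++
slow=7 fast=10: a[fast]=12≠a[slow]=11 write a[8]=12, slow++,fast++
slow=8 fast=11: a[fast]=12=a[slow] dup, fast++
slow=8 fast=12: a[fast]=12=a[slow] dup, fast++
slow=8 fast=13: a[fast]=12=a[slow] dup, fast++
slow=8 fast=14: a[fast]=13≠a[slow]=12 write a[9]=13, slow++,fast++
slow=9 fast=15: a[fast]=13=a[slow] dup, fast++
slow=9 fast=16: a[fast]=14≠a[slow]=13 write a[10]=14, slow++,fast++
slow=10 fast=17: a[fast]=14=a[slow] dup, fast++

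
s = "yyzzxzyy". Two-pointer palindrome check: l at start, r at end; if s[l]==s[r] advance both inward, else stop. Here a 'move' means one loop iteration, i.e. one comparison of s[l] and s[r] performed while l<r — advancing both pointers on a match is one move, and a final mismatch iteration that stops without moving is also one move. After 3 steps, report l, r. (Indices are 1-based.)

l=4, r=5

l=1 r=8: 'y'=='y', l++,r--
l=2 r=7: 'y'=='y', l++,r--
l=3 r=6: 'z'=='z', l++,r--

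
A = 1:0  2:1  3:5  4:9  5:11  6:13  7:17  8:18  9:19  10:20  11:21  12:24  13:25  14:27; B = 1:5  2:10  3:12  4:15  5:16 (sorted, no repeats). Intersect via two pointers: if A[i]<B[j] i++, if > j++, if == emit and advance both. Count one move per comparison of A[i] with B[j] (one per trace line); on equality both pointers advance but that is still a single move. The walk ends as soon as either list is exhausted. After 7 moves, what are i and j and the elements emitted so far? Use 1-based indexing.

i=1 j=1: 0<5, i++
i=2 j=1: 1<5, i++
i=3 j=1: 5==5 emit, i++,j++
i=4 j=2: 9<10, i++
i=5 j=2: 11>10, j++
i=5 j=3: 11<12, i++
i=6 j=3: 13>12, j++

i=6, j=4, emitted=[5]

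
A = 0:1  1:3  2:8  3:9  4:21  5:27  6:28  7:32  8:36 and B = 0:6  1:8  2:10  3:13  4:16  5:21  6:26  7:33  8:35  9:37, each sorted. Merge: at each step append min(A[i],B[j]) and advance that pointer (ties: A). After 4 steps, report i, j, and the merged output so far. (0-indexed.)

i=3, j=1, merged so far=[1, 3, 6, 8]

[i=0,j=0] A[i]=1<=B[j]=6 take 1 → i++
[i=1,j=0] A[i]=3<=B[j]=6 take 3 → i++
[i=2,j=0] A[i]=8>B[j]=6 take 6 → j++
[i=2,j=1] A[i]=8<=B[j]=8 take 8 → i++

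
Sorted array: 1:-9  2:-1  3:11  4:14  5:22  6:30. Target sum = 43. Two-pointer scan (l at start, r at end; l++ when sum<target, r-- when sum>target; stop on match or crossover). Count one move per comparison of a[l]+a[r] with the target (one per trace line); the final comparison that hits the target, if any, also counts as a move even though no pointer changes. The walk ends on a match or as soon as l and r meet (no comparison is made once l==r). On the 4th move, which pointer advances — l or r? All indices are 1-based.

r

l=1 r=6: -9+30=21 <43, l++
l=2 r=6: -1+30=29 <43, l++
l=3 r=6: 11+30=41 <43, l++
l=4 r=6: 14+30=44 >43, r--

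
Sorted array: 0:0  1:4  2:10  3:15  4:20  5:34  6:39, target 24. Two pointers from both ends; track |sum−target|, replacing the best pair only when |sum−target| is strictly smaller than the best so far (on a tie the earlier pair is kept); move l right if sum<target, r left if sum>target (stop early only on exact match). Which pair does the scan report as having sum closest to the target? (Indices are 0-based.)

l=0 r=6: 0+39=39 d=15 *, r--
l=0 r=5: 0+34=34 d=10 *, r--
l=0 r=4: 0+20=20 d=4 *, l++
l=1 r=4: 4+20=24 d=0 *, stop

pair (4, 20) with sum 24 (|Δ|=0)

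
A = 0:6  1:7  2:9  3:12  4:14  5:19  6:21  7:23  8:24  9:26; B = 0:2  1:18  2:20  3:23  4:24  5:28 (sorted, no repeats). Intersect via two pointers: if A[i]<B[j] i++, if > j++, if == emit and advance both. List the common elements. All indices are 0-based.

intersection = [23, 24]

[i=0,j=0] 6>2 → j++
[i=0,j=1] 6<18 → i++
[i=1,j=1] 7<18 → i++
[i=2,j=1] 9<18 → i++
[i=3,j=1] 12<18 → i++
[i=4,j=1] 14<18 → i++
[i=5,j=1] 19>18 → j++
[i=5,j=2] 19<20 → i++
[i=6,j=2] 21>20 → j++
[i=6,j=3] 21<23 → i++
[i=7,j=3] 23==23 emit → i++,j++
[i=8,j=4] 24==24 emit → i++,j++
[i=9,j=5] 26<28 → i++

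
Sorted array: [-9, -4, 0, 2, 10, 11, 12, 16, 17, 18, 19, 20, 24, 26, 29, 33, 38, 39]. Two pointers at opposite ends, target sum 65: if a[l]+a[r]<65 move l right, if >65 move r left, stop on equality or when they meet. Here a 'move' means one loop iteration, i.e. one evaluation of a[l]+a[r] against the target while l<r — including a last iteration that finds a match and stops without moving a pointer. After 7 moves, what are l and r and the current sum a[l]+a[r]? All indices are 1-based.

[1,18] -9+39=30 <65 → l++
[2,18] -4+39=35 <65 → l++
[3,18] 0+39=39 <65 → l++
[4,18] 2+39=41 <65 → l++
[5,18] 10+39=49 <65 → l++
[6,18] 11+39=50 <65 → l++
[7,18] 12+39=51 <65 → l++

l=8, r=18, sum=55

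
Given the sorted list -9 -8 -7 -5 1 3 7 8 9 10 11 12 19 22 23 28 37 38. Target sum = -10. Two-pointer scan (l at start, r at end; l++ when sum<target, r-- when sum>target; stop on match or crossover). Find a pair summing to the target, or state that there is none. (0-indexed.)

[0,17] -9+38=29 >-10 → r--
[0,16] -9+37=28 >-10 → r--
[0,15] -9+28=19 >-10 → r--
[0,14] -9+23=14 >-10 → r--
[0,13] -9+22=13 >-10 → r--
[0,12] -9+19=10 >-10 → r--
[0,11] -9+12=3 >-10 → r--
[0,10] -9+11=2 >-10 → r--
[0,9] -9+10=1 >-10 → r--
[0,8] -9+9=0 >-10 → r--
[0,7] -9+8=-1 >-10 → r--
[0,6] -9+7=-2 >-10 → r--
[0,5] -9+3=-6 >-10 → r--
[0,4] -9+1=-8 >-10 → r--
[0,3] -9+-5=-14 <-10 → l++
[1,3] -8+-5=-13 <-10 → l++
[2,3] -7+-5=-12 <-10 → l++

no pair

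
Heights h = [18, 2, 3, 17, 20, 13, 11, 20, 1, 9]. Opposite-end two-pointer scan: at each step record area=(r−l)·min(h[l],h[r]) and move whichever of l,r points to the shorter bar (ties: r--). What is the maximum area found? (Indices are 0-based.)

max area = 126

l=0 r=9: min(18,9)*9=81 best=81 *, r--
l=0 r=8: min(18,1)*8=8 best=81, r--
l=0 r=7: min(18,20)*7=126 best=126 *, l++
l=1 r=7: min(2,20)*6=12 best=126, l++
l=2 r=7: min(3,20)*5=15 best=126, l++
l=3 r=7: min(17,20)*4=68 best=126, l++
l=4 r=7: min(20,20)*3=60 best=126, r--
l=4 r=6: min(20,11)*2=22 best=126, r--
l=4 r=5: min(20,13)*1=13 best=126, r--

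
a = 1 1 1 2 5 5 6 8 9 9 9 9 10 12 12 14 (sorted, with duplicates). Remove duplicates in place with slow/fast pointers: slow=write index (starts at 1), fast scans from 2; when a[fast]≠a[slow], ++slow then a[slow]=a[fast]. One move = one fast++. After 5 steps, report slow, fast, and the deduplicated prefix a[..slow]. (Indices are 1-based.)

slow=1 fast=2: a[fast]=1=a[slow] dup, fast++
slow=1 fast=3: a[fast]=1=a[slow] dup, fast++
slow=1 fast=4: a[fast]=2≠a[slow]=1 write a[2]=2, slow++,fast++
slow=2 fast=5: a[fast]=5≠a[slow]=2 write a[3]=5, slow++,fast++
slow=3 fast=6: a[fast]=5=a[slow] dup, fast++

slow=3, fast=7, prefix=[1, 2, 5]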